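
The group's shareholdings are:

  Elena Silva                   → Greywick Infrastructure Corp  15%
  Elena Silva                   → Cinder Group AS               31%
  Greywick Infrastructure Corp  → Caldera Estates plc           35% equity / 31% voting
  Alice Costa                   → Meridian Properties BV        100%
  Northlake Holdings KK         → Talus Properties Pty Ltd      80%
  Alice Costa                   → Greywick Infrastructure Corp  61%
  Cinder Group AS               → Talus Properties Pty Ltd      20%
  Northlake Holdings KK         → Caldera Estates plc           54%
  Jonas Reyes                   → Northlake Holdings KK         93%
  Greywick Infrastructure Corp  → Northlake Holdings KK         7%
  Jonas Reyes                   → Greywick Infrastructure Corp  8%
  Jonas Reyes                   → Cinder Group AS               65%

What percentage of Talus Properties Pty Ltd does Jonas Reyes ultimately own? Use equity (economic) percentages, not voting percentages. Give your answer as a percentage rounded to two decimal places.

87.85%

Jonas reaches Talus along 3 paths.
Via Greywick → Northlake: 8% × 7% × 80% = 0.448%.
Via Northlake: 93% × 80% = 74.4%.
Via Cinder: 65% × 20% = 13%.
Total: 0.448% + 74.4% + 13% = 87.848%.
Rounded: 87.85%.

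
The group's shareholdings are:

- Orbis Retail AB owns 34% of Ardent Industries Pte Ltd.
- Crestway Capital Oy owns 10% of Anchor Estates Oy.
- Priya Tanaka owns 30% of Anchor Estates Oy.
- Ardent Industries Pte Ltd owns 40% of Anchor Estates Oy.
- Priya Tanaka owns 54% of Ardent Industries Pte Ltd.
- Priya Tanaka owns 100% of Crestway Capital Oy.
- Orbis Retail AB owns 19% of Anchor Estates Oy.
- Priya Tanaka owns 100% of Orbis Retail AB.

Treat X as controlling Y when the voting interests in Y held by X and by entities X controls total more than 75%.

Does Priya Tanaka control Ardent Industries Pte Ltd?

Yes

Priya holds 100% of Orbis, so Priya controls Orbis.
Priya and Orbis together hold 54% + 34% = 88% of Ardent, so Priya controls Ardent.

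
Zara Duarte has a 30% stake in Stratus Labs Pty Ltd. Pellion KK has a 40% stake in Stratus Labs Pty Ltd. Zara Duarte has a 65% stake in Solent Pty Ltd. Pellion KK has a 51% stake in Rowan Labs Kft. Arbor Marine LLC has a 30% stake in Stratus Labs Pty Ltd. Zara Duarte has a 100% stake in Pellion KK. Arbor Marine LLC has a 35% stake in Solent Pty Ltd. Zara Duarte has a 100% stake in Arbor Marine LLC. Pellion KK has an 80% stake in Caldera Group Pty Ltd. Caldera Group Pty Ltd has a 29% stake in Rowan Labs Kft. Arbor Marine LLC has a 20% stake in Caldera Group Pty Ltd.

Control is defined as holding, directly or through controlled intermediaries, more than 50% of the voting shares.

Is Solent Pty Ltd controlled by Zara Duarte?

Yes

Zara holds 100% of Arbor, so Zara controls Arbor.
Arbor and Zara together hold 35% + 65% = 100% of Solent, so Zara controls Solent.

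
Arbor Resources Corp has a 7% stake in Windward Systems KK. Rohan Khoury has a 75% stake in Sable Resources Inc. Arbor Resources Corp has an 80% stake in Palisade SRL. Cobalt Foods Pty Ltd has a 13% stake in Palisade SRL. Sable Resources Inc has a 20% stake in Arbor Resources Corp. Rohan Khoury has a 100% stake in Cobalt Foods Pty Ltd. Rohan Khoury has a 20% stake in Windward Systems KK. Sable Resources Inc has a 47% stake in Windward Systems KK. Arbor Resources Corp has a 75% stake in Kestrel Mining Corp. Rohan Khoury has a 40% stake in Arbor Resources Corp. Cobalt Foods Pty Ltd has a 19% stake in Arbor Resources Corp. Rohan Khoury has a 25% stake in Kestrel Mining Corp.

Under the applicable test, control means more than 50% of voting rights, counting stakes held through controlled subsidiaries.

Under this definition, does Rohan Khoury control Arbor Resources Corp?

Rohan holds 100% of Cobalt, so Rohan controls Cobalt.
Rohan holds 75% of Sable, so Rohan controls Sable.
Rohan and Cobalt and Sable together hold 40% + 19% + 20% = 79% of Arbor, so Rohan controls Arbor.

Yes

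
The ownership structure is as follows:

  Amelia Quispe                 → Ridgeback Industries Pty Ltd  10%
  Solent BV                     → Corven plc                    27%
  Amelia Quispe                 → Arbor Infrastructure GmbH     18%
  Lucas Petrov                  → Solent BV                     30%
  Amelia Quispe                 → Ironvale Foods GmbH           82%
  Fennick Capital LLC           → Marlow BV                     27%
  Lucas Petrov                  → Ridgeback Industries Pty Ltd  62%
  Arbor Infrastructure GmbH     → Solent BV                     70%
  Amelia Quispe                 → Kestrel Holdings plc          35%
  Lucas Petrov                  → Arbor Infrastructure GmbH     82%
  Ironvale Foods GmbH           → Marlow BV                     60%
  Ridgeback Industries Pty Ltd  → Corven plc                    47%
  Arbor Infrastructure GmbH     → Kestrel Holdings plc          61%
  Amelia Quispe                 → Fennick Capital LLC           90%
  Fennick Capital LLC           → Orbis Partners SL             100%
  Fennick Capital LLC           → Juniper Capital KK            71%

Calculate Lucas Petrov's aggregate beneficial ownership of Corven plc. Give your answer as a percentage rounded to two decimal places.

Lucas reaches Corven along 3 paths.
Via Ridgeback: 62% × 47% = 29.14%.
Via Solent: 30% × 27% = 8.1%.
Via Arbor → Solent: 82% × 70% × 27% = 15.498%.
Total: 29.14% + 8.1% + 15.498% = 52.738%.
Rounded: 52.74%.

52.74%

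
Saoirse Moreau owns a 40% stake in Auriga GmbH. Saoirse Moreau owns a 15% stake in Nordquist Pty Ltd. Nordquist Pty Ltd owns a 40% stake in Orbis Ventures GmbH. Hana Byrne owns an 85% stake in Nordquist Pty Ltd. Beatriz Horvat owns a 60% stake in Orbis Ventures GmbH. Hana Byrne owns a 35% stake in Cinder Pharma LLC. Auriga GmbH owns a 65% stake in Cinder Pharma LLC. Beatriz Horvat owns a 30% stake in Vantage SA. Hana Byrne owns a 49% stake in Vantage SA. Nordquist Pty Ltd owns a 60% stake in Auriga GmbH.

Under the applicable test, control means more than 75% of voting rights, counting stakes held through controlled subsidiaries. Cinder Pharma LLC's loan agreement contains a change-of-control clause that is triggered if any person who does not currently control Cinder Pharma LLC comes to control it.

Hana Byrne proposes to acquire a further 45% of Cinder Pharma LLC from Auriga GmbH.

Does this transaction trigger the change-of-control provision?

Yes

The purchase adds only to Hana's holdings (Auriga's stake shrinks), so Hana is the only person who could newly come to control Cinder.
Hana holds 85% of Nordquist, so Hana controls Nordquist.
In Cinder, Hana's side holds only 35%, not > 75%.
So before the transaction, Hana does not control Cinder.
After the purchase, Hana's direct stake in Cinder rises to 35% + 45% = 80%, and Auriga's stake falls to 20%.
Hana holds 80% of Cinder, so Hana controls Cinder.
Hana did not control Cinder before and does after, so the clause is triggered.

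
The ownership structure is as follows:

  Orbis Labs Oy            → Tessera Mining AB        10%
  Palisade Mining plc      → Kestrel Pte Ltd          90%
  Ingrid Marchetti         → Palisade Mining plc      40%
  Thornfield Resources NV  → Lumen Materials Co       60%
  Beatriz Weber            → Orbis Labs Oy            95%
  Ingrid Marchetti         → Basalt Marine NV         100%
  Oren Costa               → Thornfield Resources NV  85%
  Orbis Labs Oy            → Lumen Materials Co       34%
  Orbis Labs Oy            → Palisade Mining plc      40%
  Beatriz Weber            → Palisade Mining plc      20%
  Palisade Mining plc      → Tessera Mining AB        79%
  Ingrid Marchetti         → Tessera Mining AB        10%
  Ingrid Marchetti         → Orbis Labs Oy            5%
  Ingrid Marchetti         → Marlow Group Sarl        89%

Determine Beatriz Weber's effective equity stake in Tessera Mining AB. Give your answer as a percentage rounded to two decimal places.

Beatriz reaches Tessera along 3 paths.
Via Orbis: 95% × 10% = 9.5%.
Via Palisade: 20% × 79% = 15.8%.
Via Orbis → Palisade: 95% × 40% × 79% = 30.02%.
Total: 9.5% + 15.8% + 30.02% = 55.32%.

55.32%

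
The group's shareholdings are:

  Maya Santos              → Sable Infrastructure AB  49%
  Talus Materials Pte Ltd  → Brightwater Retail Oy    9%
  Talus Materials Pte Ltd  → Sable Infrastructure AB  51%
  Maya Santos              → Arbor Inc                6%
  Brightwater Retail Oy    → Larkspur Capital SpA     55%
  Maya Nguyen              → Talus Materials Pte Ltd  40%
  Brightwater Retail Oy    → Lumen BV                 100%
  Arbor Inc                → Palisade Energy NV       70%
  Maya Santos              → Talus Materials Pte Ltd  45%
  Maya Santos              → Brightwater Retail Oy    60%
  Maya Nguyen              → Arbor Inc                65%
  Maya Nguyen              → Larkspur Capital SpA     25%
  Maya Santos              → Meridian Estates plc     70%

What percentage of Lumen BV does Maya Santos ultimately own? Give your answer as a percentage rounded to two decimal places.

64.05%

Maya Santos reaches Lumen along 2 paths.
Via Brightwater: 60% × 100% = 60%.
Via Talus → Brightwater: 45% × 9% × 100% = 4.05%.
Total: 60% + 4.05% = 64.05%.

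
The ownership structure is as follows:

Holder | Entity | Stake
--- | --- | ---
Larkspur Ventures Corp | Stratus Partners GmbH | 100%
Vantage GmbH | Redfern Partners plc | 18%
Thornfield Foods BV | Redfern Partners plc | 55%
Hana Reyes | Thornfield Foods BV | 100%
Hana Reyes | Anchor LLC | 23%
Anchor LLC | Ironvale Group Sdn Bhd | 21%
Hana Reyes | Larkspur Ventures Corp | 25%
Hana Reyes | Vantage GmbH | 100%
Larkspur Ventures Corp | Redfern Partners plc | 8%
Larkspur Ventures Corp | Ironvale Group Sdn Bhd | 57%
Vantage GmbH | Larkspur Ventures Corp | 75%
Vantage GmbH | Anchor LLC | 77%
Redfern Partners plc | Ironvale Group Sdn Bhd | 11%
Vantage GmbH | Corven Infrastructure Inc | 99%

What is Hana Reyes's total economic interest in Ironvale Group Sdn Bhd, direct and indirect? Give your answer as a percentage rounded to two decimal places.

86.91%

Hana reaches Ironvale along 8 paths.
Via Anchor: 23% × 21% = 4.83%.
Via Vantage → Anchor: 100% × 77% × 21% = 16.17%.
Via Thornfield → Redfern: 100% × 55% × 11% = 6.05%.
Via Vantage → Redfern: 100% × 18% × 11% = 1.98%.
Via Vantage → Larkspur → Redfern: 100% × 75% × 8% × 11% = 0.66%.
Via Larkspur → Redfern: 25% × 8% × 11% = 0.22%.
Via Vantage → Larkspur: 100% × 75% × 57% = 42.75%.
Via Larkspur: 25% × 57% = 14.25%.
Total: 4.83% + 16.17% + 6.05% + 1.98% + 0.66% + 0.22% + 42.75% + 14.25% = 86.91%.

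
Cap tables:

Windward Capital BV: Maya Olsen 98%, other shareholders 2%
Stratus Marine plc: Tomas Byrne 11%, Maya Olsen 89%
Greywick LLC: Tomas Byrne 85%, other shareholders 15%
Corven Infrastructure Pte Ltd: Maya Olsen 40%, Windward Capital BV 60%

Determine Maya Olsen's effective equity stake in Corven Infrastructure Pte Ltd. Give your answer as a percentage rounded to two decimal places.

98.80%

Maya reaches Corven along 2 paths.
Direct stake: 40% = 40%.
Via Windward: 98% × 60% = 58.8%.
Total: 40% + 58.8% = 98.8%.
Rounded: 98.80%.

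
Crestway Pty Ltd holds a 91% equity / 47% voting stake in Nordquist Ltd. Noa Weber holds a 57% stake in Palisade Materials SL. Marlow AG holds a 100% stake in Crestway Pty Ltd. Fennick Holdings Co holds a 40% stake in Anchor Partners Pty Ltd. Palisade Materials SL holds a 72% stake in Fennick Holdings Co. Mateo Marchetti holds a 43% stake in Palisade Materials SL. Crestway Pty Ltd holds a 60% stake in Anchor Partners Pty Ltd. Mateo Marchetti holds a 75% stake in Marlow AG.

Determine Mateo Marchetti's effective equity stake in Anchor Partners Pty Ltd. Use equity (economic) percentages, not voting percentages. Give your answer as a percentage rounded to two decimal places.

57.38%

Mateo reaches Anchor along 2 paths.
Via Palisade → Fennick: 43% × 72% × 40% = 12.384%.
Via Marlow → Crestway: 75% × 100% × 60% = 45%.
Total: 12.384% + 45% = 57.384%.
Rounded: 57.38%.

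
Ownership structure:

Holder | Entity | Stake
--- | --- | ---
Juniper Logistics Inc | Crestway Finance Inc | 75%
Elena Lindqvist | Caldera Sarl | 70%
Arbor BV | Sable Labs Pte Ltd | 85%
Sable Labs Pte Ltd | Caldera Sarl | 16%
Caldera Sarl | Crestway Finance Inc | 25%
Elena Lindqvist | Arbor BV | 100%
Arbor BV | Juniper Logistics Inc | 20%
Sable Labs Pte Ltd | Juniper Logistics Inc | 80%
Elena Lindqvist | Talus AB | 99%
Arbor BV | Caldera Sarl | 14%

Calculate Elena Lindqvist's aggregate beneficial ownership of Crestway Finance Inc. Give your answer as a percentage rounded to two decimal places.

Elena reaches Crestway along 5 paths.
Via Arbor → Juniper: 100% × 20% × 75% = 15%.
Via Arbor → Sable → Juniper: 100% × 85% × 80% × 75% = 51%.
Via Arbor → Caldera: 100% × 14% × 25% = 3.5%.
Via Arbor → Sable → Caldera: 100% × 85% × 16% × 25% = 3.4%.
Via Caldera: 70% × 25% = 17.5%.
Total: 15% + 51% + 3.5% + 3.4% + 17.5% = 90.4%.
Rounded: 90.40%.

90.40%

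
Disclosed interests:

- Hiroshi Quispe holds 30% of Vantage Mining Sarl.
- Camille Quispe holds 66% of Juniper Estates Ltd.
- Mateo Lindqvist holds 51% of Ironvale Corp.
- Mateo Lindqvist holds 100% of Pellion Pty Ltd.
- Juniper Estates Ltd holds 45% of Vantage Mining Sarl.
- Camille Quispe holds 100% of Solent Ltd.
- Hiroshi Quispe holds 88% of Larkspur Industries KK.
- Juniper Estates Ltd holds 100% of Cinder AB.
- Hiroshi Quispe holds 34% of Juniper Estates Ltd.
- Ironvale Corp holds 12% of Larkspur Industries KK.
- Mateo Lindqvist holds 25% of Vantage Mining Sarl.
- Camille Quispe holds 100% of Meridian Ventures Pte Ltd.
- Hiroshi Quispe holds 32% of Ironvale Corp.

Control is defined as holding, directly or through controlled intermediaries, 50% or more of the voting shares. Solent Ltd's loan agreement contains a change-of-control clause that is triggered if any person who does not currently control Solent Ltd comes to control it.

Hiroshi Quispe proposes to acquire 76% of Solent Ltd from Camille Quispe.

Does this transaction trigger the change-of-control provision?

The purchase adds only to Hiroshi's holdings (Camille's stake shrinks), so Hiroshi is the only person who could newly come to control Solent.
Hiroshi holds 88% of Larkspur, so Hiroshi controls Larkspur.
Neither Hiroshi nor any entity Hiroshi controls holds any voting interest in Solent.
So before the transaction, Hiroshi does not control Solent.
After the purchase, Hiroshi holds 76% of Solent directly, and Camille's stake falls to 24%.
Hiroshi holds 76% of Solent, so Hiroshi controls Solent.
Hiroshi did not control Solent before and does after, so the clause is triggered.

Yes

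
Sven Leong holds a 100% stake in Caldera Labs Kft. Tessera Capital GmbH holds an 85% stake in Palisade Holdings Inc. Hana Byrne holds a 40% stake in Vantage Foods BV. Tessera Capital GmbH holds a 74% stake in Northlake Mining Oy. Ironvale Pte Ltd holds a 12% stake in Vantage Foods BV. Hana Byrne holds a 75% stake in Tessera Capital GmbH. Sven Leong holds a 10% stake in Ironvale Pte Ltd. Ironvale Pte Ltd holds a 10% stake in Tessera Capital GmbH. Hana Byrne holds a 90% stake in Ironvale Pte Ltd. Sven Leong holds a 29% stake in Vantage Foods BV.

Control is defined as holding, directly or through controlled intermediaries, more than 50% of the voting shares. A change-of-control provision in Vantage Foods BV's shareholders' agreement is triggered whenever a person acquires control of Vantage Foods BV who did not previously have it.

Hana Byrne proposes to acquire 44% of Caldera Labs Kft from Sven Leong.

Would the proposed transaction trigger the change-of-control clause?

The purchase adds only to Hana's holdings (Sven's stake shrinks), so Hana is the only person who could newly come to control Vantage.
Hana holds 90% of Ironvale, so Hana controls Ironvale.
Hana and Ironvale together hold 40% + 12% = 52% of Vantage, so Hana controls Vantage.
So Hana already controls Vantage before the transaction.
After the purchase, Hana holds 44% of Caldera directly, and Sven's stake falls to 56%.
Hana controlled Vantage already, so this is not a new person acquiring control; every other person's position is unchanged or reduced.
No new person acquires control, so the clause is not triggered.

No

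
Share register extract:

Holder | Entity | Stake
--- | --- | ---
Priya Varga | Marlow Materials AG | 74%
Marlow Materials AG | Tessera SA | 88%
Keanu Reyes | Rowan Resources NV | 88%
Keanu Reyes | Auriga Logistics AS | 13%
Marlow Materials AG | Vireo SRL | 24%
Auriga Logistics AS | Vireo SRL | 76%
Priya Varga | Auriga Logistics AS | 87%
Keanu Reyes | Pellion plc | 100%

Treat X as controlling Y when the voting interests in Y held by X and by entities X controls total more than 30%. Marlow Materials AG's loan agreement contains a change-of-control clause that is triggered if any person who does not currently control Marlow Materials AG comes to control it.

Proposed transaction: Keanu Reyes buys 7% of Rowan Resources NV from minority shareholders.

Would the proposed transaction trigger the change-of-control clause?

The purchase changes only Keanu's holdings, so Keanu is the only person who could newly come to control Marlow.
Keanu holds 100% of Pellion, so Keanu controls Pellion.
Keanu holds 88% of Rowan, so Keanu controls Rowan.
Neither Keanu nor any entity Keanu controls holds any voting interest in Marlow.
So before the transaction, Keanu does not control Marlow.
After the purchase, Keanu's direct stake in Rowan rises to 88% + 7% = 95%.
Keanu holds 95% of Rowan, so Keanu controls Rowan.
After the transaction, neither Keanu nor any entity Keanu controls holds a voting interest in Marlow, so Keanu still does not control it.
No new person acquires control, so the clause is not triggered.

No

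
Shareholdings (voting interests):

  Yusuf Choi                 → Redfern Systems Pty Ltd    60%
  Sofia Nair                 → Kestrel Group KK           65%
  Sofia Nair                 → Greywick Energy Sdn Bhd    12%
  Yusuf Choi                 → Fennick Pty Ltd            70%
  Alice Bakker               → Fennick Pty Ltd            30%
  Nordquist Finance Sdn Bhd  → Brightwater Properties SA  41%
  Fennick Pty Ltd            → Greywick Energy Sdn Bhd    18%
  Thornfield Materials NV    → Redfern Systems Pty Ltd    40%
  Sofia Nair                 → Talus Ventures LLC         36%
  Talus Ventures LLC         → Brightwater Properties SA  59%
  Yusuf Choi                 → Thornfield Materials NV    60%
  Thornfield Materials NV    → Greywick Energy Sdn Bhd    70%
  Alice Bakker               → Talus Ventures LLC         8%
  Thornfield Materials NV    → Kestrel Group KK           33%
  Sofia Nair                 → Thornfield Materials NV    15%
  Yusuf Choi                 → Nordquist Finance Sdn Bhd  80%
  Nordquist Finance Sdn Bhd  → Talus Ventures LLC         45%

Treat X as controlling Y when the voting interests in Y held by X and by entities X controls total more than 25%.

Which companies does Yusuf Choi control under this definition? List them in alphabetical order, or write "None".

Brightwater Properties SA, Fennick Pty Ltd, Greywick Energy Sdn Bhd, Kestrel Group KK, Nordquist Finance Sdn Bhd, Redfern Systems Pty Ltd, Talus Ventures LLC, Thornfield Materials NV

Yusuf holds 70% of Fennick, so Yusuf controls Fennick.
Yusuf holds 60% of Thornfield, so Yusuf controls Thornfield.
Yusuf holds 80% of Nordquist, so Yusuf controls Nordquist.
Nordquist holds 45% of Talus, so Yusuf controls Talus.
Thornfield and Fennick together hold 70% + 18% = 88% of Greywick, so Yusuf controls Greywick.
Yusuf and Thornfield together hold 60% + 40% = 100% of Redfern, so Yusuf controls Redfern.
Talus and Nordquist together hold 59% + 41% = 100% of Brightwater, so Yusuf controls Brightwater.
Thornfield holds 33% of Kestrel, so Yusuf controls Kestrel.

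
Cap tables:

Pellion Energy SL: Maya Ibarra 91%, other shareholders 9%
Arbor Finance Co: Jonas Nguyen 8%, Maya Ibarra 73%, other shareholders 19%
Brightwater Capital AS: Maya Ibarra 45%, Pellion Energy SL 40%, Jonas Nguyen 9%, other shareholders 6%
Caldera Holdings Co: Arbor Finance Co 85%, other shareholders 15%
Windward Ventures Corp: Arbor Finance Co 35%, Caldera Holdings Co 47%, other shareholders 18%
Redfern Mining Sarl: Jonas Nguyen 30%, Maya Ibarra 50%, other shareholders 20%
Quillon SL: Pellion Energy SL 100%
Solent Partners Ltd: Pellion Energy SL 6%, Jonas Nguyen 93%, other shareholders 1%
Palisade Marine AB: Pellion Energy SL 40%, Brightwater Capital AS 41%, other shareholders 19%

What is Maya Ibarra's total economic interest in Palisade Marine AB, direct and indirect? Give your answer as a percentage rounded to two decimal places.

69.77%

Maya reaches Palisade along 3 paths.
Via Pellion: 91% × 40% = 36.4%.
Via Brightwater: 45% × 41% = 18.45%.
Via Pellion → Brightwater: 91% × 40% × 41% = 14.924%.
Total: 36.4% + 18.45% + 14.924% = 69.774%.
Rounded: 69.77%.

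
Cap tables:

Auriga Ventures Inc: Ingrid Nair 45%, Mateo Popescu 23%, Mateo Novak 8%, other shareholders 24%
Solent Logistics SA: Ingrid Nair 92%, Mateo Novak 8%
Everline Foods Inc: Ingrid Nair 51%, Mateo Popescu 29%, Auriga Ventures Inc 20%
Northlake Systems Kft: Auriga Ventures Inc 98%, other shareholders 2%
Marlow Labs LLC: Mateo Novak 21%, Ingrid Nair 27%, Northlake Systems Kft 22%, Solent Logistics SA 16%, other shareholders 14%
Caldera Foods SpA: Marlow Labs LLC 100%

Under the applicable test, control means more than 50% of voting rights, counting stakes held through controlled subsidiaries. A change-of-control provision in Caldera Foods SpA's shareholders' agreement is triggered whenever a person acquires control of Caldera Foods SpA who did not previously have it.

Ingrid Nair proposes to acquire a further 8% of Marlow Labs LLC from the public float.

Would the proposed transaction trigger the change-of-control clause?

Yes

The purchase changes only Ingrid's holdings, so Ingrid is the only person who could newly come to control Caldera.
Ingrid holds 92% of Solent, so Ingrid controls Solent.
Ingrid holds 51% of Everline, so Ingrid controls Everline.
Neither Ingrid nor any entity Ingrid controls holds any voting interest in Caldera.
So before the transaction, Ingrid does not control Caldera.
After the purchase, Ingrid's direct stake in Marlow rises to 27% + 8% = 35%.
Ingrid and Solent together hold 35% + 16% = 51% of Marlow, so Ingrid controls Marlow.
Marlow holds 100% of Caldera, so Ingrid controls Caldera.
Ingrid did not control Caldera before and does after, so the clause is triggered.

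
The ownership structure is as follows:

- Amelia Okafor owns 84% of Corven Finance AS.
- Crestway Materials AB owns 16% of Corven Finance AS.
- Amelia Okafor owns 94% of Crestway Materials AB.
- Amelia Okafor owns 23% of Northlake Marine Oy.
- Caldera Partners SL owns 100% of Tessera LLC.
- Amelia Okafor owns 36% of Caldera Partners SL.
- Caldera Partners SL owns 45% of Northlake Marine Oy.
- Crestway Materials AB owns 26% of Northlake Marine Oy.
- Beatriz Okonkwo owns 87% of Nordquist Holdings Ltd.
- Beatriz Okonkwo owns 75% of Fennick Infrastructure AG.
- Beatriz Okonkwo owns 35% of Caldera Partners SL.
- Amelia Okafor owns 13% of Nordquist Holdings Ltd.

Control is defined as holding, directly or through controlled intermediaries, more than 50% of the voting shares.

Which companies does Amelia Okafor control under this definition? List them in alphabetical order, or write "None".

Amelia holds 94% of Crestway, so Amelia controls Crestway.
Amelia and Crestway together hold 84% + 16% = 100% of Corven, so Amelia controls Corven.
No other company's threshold is met.

Corven Finance AS, Crestway Materials AB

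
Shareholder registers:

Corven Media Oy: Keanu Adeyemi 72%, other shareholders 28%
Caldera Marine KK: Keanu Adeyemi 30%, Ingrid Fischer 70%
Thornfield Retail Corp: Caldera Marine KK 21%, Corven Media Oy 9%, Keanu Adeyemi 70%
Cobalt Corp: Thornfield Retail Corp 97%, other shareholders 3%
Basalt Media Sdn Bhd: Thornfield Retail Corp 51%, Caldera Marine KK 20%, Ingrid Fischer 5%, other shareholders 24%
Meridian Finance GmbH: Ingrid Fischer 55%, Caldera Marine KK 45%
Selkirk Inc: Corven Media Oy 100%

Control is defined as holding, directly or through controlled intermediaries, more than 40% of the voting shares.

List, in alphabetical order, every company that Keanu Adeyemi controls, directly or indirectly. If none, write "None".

Keanu holds 72% of Corven, so Keanu controls Corven.
Corven and Keanu together hold 9% + 70% = 79% of Thornfield, so Keanu controls Thornfield.
Thornfield holds 97% of Cobalt, so Keanu controls Cobalt.
Thornfield holds 51% of Basalt, so Keanu controls Basalt.
Corven holds 100% of Selkirk, so Keanu controls Selkirk.
No other company's threshold is met.

Basalt Media Sdn Bhd, Cobalt Corp, Corven Media Oy, Selkirk Inc, Thornfield Retail Corp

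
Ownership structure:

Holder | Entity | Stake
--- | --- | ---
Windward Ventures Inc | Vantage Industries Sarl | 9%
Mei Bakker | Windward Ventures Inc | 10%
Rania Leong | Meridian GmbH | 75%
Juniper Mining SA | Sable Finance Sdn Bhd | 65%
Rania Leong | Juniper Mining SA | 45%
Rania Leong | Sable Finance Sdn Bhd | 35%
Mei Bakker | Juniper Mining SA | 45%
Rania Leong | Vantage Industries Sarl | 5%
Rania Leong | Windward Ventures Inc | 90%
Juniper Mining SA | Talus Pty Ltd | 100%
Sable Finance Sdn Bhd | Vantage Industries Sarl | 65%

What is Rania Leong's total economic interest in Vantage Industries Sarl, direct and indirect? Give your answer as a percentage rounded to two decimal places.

54.86%

Rania reaches Vantage along 4 paths.
Via Juniper → Sable: 45% × 65% × 65% = 19.0125%.
Via Sable: 35% × 65% = 22.75%.
Direct stake: 5% = 5%.
Via Windward: 90% × 9% = 8.1%.
Total: 19.0125% + 22.75% + 5% + 8.1% = 54.8625%.
Rounded: 54.86%.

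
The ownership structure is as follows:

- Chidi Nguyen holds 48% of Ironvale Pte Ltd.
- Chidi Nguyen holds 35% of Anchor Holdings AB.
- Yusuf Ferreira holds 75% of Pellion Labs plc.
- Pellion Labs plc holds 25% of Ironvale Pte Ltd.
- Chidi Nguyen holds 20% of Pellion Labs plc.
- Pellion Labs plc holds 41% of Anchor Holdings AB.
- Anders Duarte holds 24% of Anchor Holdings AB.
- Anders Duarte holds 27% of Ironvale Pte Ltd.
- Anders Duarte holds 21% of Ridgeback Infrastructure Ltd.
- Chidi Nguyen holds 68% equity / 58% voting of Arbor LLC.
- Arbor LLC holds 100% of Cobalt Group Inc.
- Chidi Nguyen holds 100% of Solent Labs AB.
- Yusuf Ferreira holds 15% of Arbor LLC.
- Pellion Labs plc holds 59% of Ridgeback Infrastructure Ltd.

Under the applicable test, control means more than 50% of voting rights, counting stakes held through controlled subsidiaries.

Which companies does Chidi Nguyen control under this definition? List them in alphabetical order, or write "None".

Chidi holds 58% of Arbor, so Chidi controls Arbor.
Chidi holds 100% of Solent, so Chidi controls Solent.
Arbor holds 100% of Cobalt, so Chidi controls Cobalt.
No other company's threshold is met.

Arbor LLC, Cobalt Group Inc, Solent Labs AB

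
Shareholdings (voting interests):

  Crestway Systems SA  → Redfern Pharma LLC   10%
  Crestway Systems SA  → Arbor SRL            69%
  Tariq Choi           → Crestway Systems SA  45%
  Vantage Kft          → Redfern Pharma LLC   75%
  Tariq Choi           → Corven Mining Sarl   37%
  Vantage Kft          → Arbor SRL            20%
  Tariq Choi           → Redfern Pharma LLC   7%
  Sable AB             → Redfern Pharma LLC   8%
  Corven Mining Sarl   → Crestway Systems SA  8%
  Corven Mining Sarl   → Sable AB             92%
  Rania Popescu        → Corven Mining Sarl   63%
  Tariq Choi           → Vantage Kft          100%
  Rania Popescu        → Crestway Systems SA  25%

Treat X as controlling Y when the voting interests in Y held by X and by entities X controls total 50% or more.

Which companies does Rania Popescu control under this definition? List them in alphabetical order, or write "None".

Corven Mining Sarl, Sable AB

Rania holds 63% of Corven, so Rania controls Corven.
Corven holds 92% of Sable, so Rania controls Sable.
No other company's threshold is met.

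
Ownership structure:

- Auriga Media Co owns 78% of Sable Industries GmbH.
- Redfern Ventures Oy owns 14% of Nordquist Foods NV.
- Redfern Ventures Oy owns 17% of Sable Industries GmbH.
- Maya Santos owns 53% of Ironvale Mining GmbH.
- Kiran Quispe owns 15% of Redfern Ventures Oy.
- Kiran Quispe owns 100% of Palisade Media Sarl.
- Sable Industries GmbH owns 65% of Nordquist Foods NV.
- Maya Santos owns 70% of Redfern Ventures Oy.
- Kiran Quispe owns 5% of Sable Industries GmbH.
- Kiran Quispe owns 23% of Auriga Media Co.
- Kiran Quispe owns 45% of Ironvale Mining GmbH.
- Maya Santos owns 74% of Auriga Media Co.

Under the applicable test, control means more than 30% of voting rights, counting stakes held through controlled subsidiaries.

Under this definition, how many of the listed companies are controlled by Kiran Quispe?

2

Kiran holds 45% of Ironvale, so Kiran controls Ironvale.
Kiran holds 100% of Palisade, so Kiran controls Palisade.
No other company's threshold is met.
Kiran controls 2 companies.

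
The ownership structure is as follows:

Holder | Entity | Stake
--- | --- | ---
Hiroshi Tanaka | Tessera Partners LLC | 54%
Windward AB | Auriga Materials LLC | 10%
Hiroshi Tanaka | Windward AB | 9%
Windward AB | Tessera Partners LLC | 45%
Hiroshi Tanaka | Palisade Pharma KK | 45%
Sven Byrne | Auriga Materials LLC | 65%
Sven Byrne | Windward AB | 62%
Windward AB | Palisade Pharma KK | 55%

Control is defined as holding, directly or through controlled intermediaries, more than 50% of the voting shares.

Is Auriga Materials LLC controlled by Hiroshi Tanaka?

No

Hiroshi holds 54% of Tessera, so Hiroshi controls Tessera.
Neither Hiroshi nor any entity Hiroshi controls holds any voting interest in Auriga.
So Hiroshi does not control Auriga.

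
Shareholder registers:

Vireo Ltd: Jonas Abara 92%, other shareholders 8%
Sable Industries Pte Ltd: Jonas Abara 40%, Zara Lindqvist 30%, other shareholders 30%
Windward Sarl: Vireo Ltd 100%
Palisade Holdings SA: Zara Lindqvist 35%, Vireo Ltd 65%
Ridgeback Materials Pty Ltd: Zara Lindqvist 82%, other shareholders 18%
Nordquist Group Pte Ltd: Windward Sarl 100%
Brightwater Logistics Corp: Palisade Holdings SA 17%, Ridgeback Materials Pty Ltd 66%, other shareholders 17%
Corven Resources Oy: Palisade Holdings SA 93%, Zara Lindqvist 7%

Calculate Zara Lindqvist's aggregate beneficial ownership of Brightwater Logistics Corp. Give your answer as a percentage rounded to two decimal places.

Zara reaches Brightwater along 2 paths.
Via Palisade: 35% × 17% = 5.95%.
Via Ridgeback: 82% × 66% = 54.12%.
Total: 5.95% + 54.12% = 60.07%.

60.07%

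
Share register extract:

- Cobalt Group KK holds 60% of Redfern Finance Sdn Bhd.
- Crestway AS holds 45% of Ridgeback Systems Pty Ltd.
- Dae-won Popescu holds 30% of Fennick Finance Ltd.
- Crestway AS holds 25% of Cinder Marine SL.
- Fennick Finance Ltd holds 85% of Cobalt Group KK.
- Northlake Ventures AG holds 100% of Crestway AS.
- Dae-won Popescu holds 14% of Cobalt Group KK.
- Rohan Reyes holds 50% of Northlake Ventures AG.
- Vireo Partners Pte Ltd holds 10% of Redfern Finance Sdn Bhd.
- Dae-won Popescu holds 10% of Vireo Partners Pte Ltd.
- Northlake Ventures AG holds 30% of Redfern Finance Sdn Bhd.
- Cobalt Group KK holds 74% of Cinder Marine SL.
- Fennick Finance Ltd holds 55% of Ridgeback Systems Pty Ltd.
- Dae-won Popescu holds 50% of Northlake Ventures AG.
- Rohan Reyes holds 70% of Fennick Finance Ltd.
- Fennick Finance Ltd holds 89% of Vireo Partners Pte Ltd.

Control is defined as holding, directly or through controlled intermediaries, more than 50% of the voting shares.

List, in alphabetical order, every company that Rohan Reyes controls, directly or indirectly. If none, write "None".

Cinder Marine SL, Cobalt Group KK, Fennick Finance Ltd, Redfern Finance Sdn Bhd, Ridgeback Systems Pty Ltd, Vireo Partners Pte Ltd

Rohan holds 70% of Fennick, so Rohan controls Fennick.
Fennick holds 89% of Vireo, so Rohan controls Vireo.
Fennick holds 85% of Cobalt, so Rohan controls Cobalt.
Fennick holds 55% of Ridgeback, so Rohan controls Ridgeback.
Vireo and Cobalt together hold 10% + 60% = 70% of Redfern, so Rohan controls Redfern.
Cobalt holds 74% of Cinder, so Rohan controls Cinder.
No other company's threshold is met.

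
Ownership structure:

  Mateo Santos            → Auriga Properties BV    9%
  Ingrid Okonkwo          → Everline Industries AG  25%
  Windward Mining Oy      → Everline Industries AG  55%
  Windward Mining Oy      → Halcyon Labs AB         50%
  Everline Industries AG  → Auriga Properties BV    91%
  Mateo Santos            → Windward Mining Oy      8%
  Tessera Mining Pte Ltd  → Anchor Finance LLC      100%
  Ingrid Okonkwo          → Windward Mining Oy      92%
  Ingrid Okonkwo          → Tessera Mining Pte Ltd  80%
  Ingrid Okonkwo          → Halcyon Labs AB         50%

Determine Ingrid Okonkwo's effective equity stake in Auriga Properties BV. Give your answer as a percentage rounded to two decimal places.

Ingrid reaches Auriga along 2 paths.
Via Everline: 25% × 91% = 22.75%.
Via Windward → Everline: 92% × 55% × 91% = 46.046%.
Total: 22.75% + 46.046% = 68.796%.
Rounded: 68.80%.

68.80%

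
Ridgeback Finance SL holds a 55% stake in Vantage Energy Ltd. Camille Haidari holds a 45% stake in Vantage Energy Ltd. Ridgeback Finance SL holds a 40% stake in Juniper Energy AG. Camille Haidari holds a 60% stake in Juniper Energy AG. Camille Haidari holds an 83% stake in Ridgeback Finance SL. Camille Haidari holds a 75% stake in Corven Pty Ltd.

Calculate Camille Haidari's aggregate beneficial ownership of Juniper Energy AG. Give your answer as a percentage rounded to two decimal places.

Camille reaches Juniper along 2 paths.
Direct stake: 60% = 60%.
Via Ridgeback: 83% × 40% = 33.2%.
Total: 60% + 33.2% = 93.2%.
Rounded: 93.20%.

93.20%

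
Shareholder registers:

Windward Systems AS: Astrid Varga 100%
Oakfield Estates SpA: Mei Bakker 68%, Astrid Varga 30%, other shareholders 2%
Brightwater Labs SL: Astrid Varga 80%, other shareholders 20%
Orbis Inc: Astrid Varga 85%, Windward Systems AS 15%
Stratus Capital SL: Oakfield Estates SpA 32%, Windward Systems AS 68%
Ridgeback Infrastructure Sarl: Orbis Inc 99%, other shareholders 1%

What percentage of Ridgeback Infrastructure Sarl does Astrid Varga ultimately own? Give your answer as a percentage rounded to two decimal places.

Astrid reaches Ridgeback along 2 paths.
Via Orbis: 85% × 99% = 84.15%.
Via Windward → Orbis: 100% × 15% × 99% = 14.85%.
Total: 84.15% + 14.85% = 99%.
Rounded: 99.00%.

99.00%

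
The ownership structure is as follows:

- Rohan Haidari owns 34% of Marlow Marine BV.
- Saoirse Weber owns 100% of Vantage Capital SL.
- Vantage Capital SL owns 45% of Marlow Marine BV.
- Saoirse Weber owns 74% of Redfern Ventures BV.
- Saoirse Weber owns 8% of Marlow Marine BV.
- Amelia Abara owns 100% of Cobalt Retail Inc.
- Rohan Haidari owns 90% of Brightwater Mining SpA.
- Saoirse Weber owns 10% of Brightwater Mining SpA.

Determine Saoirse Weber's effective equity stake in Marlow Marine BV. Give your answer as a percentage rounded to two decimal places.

53.00%

Saoirse reaches Marlow along 2 paths.
Via Vantage: 100% × 45% = 45%.
Direct stake: 8% = 8%.
Total: 45% + 8% = 53%.
Rounded: 53.00%.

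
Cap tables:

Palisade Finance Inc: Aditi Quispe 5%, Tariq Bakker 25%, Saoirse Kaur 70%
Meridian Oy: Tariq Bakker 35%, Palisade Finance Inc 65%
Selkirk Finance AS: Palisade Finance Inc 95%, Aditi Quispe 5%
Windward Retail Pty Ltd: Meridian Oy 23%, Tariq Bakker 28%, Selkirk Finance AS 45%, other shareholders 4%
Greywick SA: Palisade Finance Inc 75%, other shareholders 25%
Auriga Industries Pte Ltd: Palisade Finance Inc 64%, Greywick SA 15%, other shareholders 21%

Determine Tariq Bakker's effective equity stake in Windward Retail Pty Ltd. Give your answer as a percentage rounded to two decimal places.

50.48%

Tariq reaches Windward along 4 paths.
Via Meridian: 35% × 23% = 8.05%.
Via Palisade → Meridian: 25% × 65% × 23% = 3.7375%.
Direct stake: 28% = 28%.
Via Palisade → Selkirk: 25% × 95% × 45% = 10.6875%.
Total: 8.05% + 3.7375% + 28% + 10.6875% = 50.475%.
Rounded: 50.48%.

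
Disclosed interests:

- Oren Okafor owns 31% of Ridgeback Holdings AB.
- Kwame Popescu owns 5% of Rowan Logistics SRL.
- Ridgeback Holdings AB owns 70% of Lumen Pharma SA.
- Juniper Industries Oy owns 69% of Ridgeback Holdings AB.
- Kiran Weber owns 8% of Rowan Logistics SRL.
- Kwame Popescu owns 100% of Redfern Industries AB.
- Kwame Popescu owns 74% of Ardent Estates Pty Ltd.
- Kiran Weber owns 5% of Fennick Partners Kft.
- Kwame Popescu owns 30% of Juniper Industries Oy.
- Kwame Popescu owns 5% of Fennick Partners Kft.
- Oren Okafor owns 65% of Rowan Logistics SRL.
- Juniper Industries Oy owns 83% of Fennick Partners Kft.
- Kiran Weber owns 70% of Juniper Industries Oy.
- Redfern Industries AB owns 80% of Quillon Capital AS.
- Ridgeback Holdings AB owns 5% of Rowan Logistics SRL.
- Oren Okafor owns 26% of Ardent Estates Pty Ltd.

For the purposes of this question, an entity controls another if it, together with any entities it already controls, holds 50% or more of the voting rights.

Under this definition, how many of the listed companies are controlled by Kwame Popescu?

Kwame holds 74% of Ardent, so Kwame controls Ardent.
Kwame holds 100% of Redfern, so Kwame controls Redfern.
Redfern holds 80% of Quillon, so Kwame controls Quillon.
No other company's threshold is met.
Kwame controls 3 companies.

3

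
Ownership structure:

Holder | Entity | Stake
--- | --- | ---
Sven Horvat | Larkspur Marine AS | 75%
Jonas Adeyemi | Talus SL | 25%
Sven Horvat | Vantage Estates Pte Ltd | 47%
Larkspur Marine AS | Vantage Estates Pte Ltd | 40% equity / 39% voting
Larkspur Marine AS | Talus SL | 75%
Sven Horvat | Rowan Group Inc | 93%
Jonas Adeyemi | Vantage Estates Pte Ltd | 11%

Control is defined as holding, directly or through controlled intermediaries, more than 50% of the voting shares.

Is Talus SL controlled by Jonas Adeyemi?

Jonas's largest direct stake is 25% in Talus, which does not meet the threshold, so Jonas controls no company.
In Talus, Jonas's side holds only 25%, not > 50%.
So Jonas does not control Talus.

No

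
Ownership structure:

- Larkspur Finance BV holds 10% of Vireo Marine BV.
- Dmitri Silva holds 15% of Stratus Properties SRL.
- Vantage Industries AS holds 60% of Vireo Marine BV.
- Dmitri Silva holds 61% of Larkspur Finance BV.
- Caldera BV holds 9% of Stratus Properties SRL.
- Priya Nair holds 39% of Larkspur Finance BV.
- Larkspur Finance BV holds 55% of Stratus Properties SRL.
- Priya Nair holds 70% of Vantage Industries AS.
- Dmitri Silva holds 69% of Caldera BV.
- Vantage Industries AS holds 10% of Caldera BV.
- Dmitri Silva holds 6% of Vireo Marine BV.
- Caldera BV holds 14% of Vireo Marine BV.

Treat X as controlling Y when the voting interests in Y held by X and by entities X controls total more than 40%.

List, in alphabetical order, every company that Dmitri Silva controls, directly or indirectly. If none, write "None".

Caldera BV, Larkspur Finance BV, Stratus Properties SRL

Dmitri holds 61% of Larkspur, so Dmitri controls Larkspur.
Dmitri holds 69% of Caldera, so Dmitri controls Caldera.
Larkspur and Dmitri and Caldera together hold 55% + 15% + 9% = 79% of Stratus, so Dmitri controls Stratus.
No other company's threshold is met.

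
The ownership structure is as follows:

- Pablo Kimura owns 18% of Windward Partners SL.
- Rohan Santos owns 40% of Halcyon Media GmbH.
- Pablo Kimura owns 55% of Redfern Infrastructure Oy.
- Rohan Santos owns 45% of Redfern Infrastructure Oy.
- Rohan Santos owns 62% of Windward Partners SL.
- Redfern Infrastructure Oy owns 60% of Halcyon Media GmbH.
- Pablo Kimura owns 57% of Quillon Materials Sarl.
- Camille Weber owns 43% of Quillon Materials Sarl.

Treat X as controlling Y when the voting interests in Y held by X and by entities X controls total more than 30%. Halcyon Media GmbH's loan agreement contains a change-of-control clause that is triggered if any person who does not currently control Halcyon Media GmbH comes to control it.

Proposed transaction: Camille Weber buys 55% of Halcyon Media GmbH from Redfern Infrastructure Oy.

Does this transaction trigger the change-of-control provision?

Yes

The purchase adds only to Camille's holdings (Redfern's stake shrinks), so Camille is the only person who could newly come to control Halcyon.
Camille holds 43% of Quillon, so Camille controls Quillon.
Neither Camille nor any entity Camille controls holds any voting interest in Halcyon.
So before the transaction, Camille does not control Halcyon.
After the purchase, Camille holds 55% of Halcyon directly, and Redfern's stake falls to 5%.
Camille holds 55% of Halcyon, so Camille controls Halcyon.
Camille did not control Halcyon before and does after, so the clause is triggered.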